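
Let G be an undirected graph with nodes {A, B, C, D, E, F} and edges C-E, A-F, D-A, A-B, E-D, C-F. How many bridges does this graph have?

1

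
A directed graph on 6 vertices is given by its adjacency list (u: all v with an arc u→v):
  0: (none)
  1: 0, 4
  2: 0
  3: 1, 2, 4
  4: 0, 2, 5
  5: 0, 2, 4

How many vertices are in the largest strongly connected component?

{4, 5} are all mutually reachable — one SCC of size 2.
{2} is an SCC by itself.
{3} is an SCC by itself.
{0} is an SCC by itself.
{1} is an SCC by itself.
The largest has 2 vertices.

2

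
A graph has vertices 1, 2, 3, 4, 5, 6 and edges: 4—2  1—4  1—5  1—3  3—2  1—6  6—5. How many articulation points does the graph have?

1

Removing 1 increases the component count from 1 to 2, so 1 is a cut vertex.
By contrast removing 2 leaves 1 component; it is not a cut vertex. No other vertex is a cut vertex either.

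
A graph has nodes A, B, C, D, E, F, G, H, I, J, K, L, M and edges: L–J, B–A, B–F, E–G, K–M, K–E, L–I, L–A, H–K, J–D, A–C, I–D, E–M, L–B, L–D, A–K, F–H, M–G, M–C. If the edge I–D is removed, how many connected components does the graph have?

1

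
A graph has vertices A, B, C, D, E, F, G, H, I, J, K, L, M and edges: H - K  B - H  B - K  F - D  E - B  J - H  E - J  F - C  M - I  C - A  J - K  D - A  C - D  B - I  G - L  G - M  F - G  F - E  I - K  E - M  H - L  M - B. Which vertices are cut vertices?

Removing F increases the component count from 1 to 2, so F is a cut vertex.
By contrast removing H leaves 1 component; it is not a cut vertex. No other vertex is a cut vertex either.

F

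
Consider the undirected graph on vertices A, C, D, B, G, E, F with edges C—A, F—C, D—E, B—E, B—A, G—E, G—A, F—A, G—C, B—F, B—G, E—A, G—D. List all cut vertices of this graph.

Removing C, for instance, still leaves 1 component. No single vertex removal increases the component count — the graph has no articulation points.

none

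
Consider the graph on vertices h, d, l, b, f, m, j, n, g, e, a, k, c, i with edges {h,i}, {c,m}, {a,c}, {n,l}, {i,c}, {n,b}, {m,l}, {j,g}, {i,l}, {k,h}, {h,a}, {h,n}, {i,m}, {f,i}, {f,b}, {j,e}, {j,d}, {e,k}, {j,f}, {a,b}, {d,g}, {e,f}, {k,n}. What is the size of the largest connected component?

14

Starting from a we can reach a, b, c, d, e, f, g, h, i, j, k, l, m, n. That is one component of size 14.
The largest has 14 vertices.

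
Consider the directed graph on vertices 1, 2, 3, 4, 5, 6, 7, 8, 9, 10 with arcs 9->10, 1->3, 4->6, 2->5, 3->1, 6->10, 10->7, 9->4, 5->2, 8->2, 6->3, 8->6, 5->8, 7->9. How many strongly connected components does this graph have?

{4, 6, 7, 9, 10} are all mutually reachable — one SCC of size 5.
{2, 5, 8} are all mutually reachable — one SCC of size 3.
{1, 3} are all mutually reachable — one SCC of size 2.
That gives 3 strongly connected components.

3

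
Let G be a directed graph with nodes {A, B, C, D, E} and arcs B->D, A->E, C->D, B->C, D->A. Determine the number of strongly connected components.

{E} is an SCC by itself.
{D} is an SCC by itself.
{C} is an SCC by itself.
{A} is an SCC by itself.
{B} is an SCC by itself.
That gives 5 strongly connected components.

5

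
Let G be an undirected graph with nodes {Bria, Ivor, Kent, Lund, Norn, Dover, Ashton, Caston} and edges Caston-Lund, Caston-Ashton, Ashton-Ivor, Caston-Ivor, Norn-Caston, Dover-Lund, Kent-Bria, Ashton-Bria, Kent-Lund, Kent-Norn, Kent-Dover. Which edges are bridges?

none

The edges on the cycle Kent-Dover-Lund-Kent are not bridges since each lies on that cycle.
Every edge lies on some cycle, so there are no bridges.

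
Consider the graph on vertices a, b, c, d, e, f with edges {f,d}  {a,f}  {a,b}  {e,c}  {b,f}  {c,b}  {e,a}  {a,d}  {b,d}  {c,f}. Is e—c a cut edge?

After removing e—c, the path e-a-b-c still connects them, so the edge is not a bridge.

No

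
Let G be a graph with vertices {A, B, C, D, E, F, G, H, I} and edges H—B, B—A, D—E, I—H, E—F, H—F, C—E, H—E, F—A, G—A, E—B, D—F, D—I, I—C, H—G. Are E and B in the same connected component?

Yes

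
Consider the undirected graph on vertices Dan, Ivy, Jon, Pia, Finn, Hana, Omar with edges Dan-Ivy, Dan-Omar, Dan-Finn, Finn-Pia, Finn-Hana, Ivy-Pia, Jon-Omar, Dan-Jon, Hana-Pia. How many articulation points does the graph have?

Removing Dan increases the component count from 1 to 2, so Dan is a cut vertex.
By contrast removing Finn leaves 1 component; it is not a cut vertex. No other vertex is a cut vertex either.

1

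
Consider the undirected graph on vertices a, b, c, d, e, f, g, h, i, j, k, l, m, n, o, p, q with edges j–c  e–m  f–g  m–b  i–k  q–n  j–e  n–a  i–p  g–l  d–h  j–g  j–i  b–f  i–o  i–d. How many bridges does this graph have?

10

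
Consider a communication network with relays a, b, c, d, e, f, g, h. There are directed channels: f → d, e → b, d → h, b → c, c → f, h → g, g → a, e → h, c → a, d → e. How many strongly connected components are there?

{b, c, d, e, f} are all mutually reachable — one SCC of size 5.
{g} is an SCC by itself.
{h} is an SCC by itself.
{a} is an SCC by itself.
That gives 4 strongly connected components.

4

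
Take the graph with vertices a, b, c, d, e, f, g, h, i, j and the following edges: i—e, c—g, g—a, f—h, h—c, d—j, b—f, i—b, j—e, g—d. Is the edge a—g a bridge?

Yes

Removing a—g leaves no path between a and g: the component count goes from 1 to 2. So it is a bridge.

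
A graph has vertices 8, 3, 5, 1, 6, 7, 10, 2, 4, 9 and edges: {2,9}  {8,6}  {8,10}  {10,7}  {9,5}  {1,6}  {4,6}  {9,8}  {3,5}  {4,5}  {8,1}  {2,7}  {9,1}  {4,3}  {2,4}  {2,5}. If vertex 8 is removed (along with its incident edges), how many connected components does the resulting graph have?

1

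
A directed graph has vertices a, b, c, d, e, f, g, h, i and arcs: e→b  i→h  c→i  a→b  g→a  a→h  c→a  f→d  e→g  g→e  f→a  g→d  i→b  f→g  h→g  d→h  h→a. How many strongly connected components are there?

{a, d, e, g, h} are all mutually reachable — one SCC of size 5.
{c} is an SCC by itself.
{b} is an SCC by itself.
{f} is an SCC by itself.
{i} is an SCC by itself.
That gives 5 strongly connected components.

5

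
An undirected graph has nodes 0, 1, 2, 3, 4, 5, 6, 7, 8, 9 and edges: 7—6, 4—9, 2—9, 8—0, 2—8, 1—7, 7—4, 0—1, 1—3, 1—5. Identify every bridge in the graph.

The edges on the cycle 2-8-0-1-7-4-9-2 are not bridges since each lies on that cycle.
But removing 5—1 disconnects 5 from 1; removing 3—1 disconnects 3 from 1; removing 7—6 disconnects 7 from 6 — these are bridges.

1-3, 1-5, 6-7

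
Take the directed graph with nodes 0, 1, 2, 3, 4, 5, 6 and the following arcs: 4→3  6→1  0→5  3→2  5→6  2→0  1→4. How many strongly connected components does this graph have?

1

{0, 1, 2, 3, 4, 5, 6} are all mutually reachable — one SCC of size 7.
That gives 1 strongly connected component.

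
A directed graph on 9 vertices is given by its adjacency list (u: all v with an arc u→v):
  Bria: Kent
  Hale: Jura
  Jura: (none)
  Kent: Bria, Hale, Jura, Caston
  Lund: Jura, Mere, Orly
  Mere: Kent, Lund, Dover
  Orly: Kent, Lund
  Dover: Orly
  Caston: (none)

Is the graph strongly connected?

No

There is no directed path from Kent to Mere, so the graph is not strongly connected.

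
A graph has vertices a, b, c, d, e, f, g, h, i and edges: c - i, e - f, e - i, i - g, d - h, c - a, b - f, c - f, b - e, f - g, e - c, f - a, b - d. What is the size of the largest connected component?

Starting from a we can reach a, b, c, d, e, f, g, h, i. That is one component of size 9.
The largest has 9 vertices.

9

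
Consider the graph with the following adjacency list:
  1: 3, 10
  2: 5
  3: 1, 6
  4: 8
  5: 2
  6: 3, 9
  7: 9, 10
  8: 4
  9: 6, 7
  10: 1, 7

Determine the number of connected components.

3

Starting from 2 we can reach 2, 5. That is one component of size 2.
Starting from 4 we can reach 4, 8. That is one component of size 2.
Starting from 1 we can reach 1, 3, 6, 7, 9, 10. That is one component of size 6.
Total: 3 components.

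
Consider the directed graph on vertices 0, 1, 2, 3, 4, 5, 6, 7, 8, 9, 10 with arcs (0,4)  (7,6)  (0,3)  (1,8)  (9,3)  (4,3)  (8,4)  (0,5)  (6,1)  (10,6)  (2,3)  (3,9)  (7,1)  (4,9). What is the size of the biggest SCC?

2

{3, 9} are all mutually reachable — one SCC of size 2.
{2} is an SCC by itself.
{1} is an SCC by itself.
{7} is an SCC by itself.
{10} is an SCC by itself.
(and 5 more singleton SCCs)
The largest has 2 vertices.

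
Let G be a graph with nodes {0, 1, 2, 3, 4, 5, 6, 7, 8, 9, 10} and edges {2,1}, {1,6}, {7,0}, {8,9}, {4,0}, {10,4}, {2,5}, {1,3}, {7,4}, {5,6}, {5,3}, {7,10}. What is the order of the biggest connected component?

Starting from 8 we can reach 8, 9. That is one component of size 2.
Starting from 0 we can reach 0, 4, 7, 10. That is one component of size 4.
Starting from 1 we can reach 1, 2, 3, 5, 6. That is one component of size 5.
The largest has 5 vertices.

5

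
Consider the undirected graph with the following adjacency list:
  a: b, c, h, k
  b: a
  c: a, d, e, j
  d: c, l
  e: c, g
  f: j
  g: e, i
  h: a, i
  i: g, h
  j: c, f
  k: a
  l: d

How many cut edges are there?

The edges on the cycle a-h-i-g-e-c-a are not bridges since each lies on that cycle.
But removing a-b disconnects a from b; removing l-d disconnects l from d; removing c-j disconnects c from j; removing f-j disconnects f from j — these are bridges.
In total 6 edges are bridges.

6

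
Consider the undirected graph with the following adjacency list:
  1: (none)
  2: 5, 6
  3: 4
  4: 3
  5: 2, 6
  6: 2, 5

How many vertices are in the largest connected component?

3

1 is isolated — a component by itself.
Starting from 3 we can reach 3, 4. That is one component of size 2.
Starting from 2 we can reach 2, 5, 6. That is one component of size 3.
The largest has 3 vertices.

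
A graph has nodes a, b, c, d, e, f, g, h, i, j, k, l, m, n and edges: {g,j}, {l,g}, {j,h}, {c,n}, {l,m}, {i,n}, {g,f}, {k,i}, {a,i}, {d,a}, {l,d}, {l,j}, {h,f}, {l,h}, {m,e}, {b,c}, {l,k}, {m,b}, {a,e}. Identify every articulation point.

l

Removing l increases the component count from 1 to 2, so l is a cut vertex.
By contrast removing j leaves 1 component; it is not a cut vertex. No other vertex is a cut vertex either.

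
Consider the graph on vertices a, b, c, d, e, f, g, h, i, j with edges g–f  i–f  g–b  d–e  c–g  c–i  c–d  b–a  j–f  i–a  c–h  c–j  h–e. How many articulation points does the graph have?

1

Removing c increases the component count from 1 to 2, so c is a cut vertex.
By contrast removing f leaves 1 component; it is not a cut vertex. No other vertex is a cut vertex either.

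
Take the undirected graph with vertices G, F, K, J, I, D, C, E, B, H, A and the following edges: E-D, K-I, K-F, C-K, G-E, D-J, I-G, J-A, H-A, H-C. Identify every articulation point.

Removing K increases the component count from 2 to 3, so K is a cut vertex.
By contrast removing E leaves 2 components; it is not a cut vertex. No other vertex is a cut vertex either.

K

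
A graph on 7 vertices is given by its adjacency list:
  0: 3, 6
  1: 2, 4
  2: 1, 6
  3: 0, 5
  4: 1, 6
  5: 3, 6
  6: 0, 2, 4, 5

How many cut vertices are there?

1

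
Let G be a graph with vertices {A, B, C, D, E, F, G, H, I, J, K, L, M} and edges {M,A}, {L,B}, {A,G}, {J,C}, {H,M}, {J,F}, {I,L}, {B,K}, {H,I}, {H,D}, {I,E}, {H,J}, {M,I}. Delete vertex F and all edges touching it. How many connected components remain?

1

With F gone, the remaining components are: {A, B, C, D, E, G, H, I, J, K, L, M}.
That is 1 component.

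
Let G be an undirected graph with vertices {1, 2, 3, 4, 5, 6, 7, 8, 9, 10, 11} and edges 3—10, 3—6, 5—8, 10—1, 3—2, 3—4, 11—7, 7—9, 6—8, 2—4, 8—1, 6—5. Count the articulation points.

2

Removing 3 increases the component count from 2 to 3, so 3 is a cut vertex.
Removing 7 increases the component count from 2 to 3, so 7 is a cut vertex.
By contrast removing 2 leaves 2 components; it is not a cut vertex. No other vertex is a cut vertex either.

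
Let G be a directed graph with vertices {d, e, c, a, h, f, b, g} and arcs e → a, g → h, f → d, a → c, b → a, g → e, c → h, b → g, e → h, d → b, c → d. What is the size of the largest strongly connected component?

6

{a, b, c, d, e, g} are all mutually reachable — one SCC of size 6.
{f} is an SCC by itself.
{h} is an SCC by itself.
The largest has 6 vertices.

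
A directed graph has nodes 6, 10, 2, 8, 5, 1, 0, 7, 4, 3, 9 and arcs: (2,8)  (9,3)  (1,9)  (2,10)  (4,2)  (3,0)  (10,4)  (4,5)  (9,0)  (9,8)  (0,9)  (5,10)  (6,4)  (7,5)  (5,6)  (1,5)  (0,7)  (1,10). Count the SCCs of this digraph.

5

{2, 4, 5, 6, 10} are all mutually reachable — one SCC of size 5.
{0, 3, 9} are all mutually reachable — one SCC of size 3.
{8} is an SCC by itself.
{1} is an SCC by itself.
{7} is an SCC by itself.
That gives 5 strongly connected components.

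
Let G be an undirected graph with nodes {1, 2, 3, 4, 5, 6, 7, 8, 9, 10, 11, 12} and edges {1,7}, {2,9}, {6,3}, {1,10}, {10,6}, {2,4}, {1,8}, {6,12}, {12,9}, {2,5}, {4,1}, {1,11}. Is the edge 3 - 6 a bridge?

Removing 3 - 6 leaves no path between 3 and 6: the component count goes from 1 to 2. So it is a bridge.

Yes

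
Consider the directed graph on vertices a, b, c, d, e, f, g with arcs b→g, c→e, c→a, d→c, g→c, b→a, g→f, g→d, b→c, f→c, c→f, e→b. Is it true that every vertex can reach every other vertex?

There is no directed path from a to b, so the graph is not strongly connected.

No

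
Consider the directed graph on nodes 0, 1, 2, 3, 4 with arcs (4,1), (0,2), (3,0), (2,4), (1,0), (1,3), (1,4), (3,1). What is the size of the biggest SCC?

{0, 1, 2, 3, 4} are all mutually reachable — one SCC of size 5.
The largest has 5 vertices.

5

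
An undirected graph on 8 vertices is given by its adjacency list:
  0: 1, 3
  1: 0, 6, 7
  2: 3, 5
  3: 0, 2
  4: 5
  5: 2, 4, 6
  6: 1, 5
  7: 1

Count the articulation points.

Removing 1 increases the component count from 1 to 2, so 1 is a cut vertex.
Removing 5 increases the component count from 1 to 2, so 5 is a cut vertex.
By contrast removing 2 leaves 1 component; it is not a cut vertex. No other vertex is a cut vertex either.

2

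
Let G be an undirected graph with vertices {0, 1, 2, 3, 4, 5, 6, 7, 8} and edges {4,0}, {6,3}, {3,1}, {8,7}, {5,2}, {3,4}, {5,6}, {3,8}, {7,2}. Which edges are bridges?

The edges on the cycle 5-6-3-8-7-2-5 are not bridges since each lies on that cycle.
But removing 3—4 disconnects 3 from 4; removing 0—4 disconnects 0 from 4; removing 3—1 disconnects 3 from 1 — these are bridges.

0-4, 1-3, 3-4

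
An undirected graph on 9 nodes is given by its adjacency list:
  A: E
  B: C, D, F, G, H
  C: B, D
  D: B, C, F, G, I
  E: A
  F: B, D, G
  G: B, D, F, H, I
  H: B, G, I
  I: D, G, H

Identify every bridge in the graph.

The edges on the cycle G-D-I-H-G are not bridges since each lies on that cycle.
But removing E-A disconnects E from A — this is a bridge.

A-E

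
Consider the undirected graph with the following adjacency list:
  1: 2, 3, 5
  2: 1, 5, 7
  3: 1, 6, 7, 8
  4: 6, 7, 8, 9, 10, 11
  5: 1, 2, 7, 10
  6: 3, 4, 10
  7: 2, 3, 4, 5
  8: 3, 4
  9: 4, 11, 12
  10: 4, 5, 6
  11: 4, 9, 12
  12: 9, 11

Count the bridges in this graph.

0

The edges on the cycle 4-6-10-4 are not bridges since each lies on that cycle.
Every edge lies on some cycle, so there are no bridges.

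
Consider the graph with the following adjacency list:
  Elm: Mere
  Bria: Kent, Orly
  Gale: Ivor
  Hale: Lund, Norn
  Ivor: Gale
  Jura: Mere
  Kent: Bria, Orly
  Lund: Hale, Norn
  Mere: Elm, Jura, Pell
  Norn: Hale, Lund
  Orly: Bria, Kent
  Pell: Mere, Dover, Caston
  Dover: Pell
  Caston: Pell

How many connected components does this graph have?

4

Starting from Gale we can reach Gale, Ivor. That is one component of size 2.
Starting from Hale we can reach Hale, Lund, Norn. That is one component of size 3.
Starting from Bria we can reach Bria, Kent, Orly. That is one component of size 3.
Starting from Elm we can reach Elm, Jura, Mere, Pell, Dover, Caston. That is one component of size 6.
Total: 4 components.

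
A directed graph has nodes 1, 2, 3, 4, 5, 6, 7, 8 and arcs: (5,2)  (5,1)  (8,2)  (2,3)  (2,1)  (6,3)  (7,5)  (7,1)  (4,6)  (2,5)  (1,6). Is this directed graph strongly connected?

No

There is no directed path from 8 to 4, so the graph is not strongly connected.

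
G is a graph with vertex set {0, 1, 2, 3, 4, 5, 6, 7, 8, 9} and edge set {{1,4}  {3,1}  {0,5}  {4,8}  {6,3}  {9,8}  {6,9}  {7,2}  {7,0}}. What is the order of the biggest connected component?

6

Starting from 0 we can reach 0, 2, 5, 7. That is one component of size 4.
Starting from 1 we can reach 1, 3, 4, 6, 8, 9. That is one component of size 6.
The largest has 6 vertices.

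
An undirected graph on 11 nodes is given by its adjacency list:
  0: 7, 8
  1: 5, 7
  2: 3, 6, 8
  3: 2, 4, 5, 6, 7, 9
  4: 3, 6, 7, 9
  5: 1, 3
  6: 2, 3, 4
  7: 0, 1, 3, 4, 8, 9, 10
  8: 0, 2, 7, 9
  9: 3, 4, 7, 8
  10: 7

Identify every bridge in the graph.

10-7

The edges on the cycle 3-9-4-3 are not bridges since each lies on that cycle.
But removing 10-7 disconnects 10 from 7 — this is a bridge.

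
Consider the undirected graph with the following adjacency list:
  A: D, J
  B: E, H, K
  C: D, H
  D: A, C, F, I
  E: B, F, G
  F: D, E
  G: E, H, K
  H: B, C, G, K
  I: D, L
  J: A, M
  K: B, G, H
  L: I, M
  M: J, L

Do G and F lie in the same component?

Yes

From G we can reach A, B, C, D, E, F, G, H, I, J, K, L, M, which includes F.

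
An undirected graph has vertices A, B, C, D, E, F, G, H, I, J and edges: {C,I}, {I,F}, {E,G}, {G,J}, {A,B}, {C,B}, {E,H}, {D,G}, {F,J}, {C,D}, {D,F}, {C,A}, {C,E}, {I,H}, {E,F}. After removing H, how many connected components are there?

1

With H gone, the remaining components are: {A, B, C, D, E, F, G, I, J}.
That is 1 component.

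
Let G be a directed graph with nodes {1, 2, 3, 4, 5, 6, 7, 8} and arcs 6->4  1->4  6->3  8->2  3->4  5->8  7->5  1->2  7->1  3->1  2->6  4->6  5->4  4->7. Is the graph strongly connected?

Yes

From 8 we can reach every vertex (1, 2, 3, 4, 5, 6, 7, 8), and every vertex can reach 8 (1, 2, 3, 4, 5, 6, 7, 8). So the whole graph is one strongly connected component.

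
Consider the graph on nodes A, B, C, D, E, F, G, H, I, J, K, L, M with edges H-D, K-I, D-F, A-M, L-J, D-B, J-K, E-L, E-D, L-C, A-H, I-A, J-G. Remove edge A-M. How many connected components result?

Before removal there is 1 component.
A-M is a bridge — removing it separates A's side from M's side.
After removal: 2 components.

2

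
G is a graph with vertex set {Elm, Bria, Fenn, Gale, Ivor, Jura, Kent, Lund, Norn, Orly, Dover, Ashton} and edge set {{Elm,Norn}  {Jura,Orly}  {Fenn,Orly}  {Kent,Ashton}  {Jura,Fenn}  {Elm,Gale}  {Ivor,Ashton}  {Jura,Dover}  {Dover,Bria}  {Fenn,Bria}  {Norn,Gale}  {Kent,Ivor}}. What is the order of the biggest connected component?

5

Lund is isolated — a component by itself.
Starting from Ivor we can reach Ivor, Kent, Ashton. That is one component of size 3.
Starting from Elm we can reach Elm, Gale, Norn. That is one component of size 3.
Starting from Bria we can reach Bria, Fenn, Jura, Orly, Dover. That is one component of size 5.
The largest has 5 vertices.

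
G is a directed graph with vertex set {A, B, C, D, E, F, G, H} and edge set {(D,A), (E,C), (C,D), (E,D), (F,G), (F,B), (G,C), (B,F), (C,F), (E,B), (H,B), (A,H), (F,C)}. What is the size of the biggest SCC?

7

{A, B, C, D, F, G, H} are all mutually reachable — one SCC of size 7.
{E} is an SCC by itself.
The largest has 7 vertices.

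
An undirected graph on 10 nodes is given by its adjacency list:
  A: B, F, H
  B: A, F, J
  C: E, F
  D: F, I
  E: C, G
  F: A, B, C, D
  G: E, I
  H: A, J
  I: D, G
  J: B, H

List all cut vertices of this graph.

F

Removing F increases the component count from 1 to 2, so F is a cut vertex.
By contrast removing E leaves 1 component; it is not a cut vertex. No other vertex is a cut vertex either.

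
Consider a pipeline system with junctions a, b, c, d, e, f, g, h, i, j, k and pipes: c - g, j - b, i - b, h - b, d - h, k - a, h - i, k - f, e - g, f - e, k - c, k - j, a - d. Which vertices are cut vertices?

k

Removing k increases the component count from 1 to 2, so k is a cut vertex.
By contrast removing f leaves 1 component; it is not a cut vertex. No other vertex is a cut vertex either.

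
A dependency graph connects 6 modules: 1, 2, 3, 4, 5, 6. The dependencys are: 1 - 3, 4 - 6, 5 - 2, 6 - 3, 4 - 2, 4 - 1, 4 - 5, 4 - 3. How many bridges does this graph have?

0

The edges on the cycle 4-5-2-4 are not bridges since each lies on that cycle.
Every edge lies on some cycle, so there are no bridges.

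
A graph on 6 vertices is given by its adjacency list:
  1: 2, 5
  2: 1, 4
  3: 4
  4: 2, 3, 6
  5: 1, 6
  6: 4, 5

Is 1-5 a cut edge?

No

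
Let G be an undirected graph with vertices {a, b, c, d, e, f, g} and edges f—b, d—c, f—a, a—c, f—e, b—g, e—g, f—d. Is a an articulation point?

No

Deleting a leaves 1 component (was 1) (its neighbors c, f remain connected to each other), so a is not a cut vertex.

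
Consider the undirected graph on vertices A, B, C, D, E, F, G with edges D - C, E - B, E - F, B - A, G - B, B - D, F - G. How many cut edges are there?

3

The edges on the cycle E-F-G-B-E are not bridges since each lies on that cycle.
But removing B - D disconnects B from D; removing D - C disconnects D from C; removing B - A disconnects B from A — these are bridges.
That makes 3 bridges.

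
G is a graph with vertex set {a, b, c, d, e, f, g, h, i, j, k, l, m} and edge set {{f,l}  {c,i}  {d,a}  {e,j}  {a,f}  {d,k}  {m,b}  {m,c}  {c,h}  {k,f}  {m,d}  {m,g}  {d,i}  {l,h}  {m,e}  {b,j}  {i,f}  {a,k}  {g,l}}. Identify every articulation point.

Removing m increases the component count from 1 to 2, so m is a cut vertex.
By contrast removing b leaves 1 component; it is not a cut vertex. No other vertex is a cut vertex either.

m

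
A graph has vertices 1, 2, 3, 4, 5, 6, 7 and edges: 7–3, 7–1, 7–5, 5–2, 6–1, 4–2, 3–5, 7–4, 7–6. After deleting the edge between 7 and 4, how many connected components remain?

7 and 4 are still connected via 7-5-2-4, so the component count stays at 1.

1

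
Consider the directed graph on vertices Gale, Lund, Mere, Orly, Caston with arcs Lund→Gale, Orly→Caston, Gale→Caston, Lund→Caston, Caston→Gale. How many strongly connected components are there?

4

{Gale, Caston} are all mutually reachable — one SCC of size 2.
{Mere} is an SCC by itself.
{Lund} is an SCC by itself.
{Orly} is an SCC by itself.
That gives 4 strongly connected components.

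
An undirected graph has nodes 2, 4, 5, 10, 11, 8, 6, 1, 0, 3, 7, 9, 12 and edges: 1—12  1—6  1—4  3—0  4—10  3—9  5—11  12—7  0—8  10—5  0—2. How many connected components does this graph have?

Starting from 0 we can reach 0, 2, 3, 8, 9. That is one component of size 5.
Starting from 1 we can reach 1, 4, 5, 6, 7, 10, 11, 12. That is one component of size 8.
Total: 2 components.

2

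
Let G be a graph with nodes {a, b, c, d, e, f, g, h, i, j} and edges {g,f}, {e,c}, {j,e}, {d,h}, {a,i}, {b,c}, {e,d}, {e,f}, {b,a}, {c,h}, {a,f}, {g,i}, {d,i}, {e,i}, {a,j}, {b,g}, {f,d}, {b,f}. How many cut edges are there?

0

The edges on the cycle e-c-h-d-e are not bridges since each lies on that cycle.
Every edge lies on some cycle, so there are no bridges.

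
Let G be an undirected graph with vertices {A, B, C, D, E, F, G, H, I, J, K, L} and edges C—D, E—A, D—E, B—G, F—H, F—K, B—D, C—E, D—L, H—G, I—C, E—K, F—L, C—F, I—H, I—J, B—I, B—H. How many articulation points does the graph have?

2

Removing E increases the component count from 1 to 2, so E is a cut vertex.
Removing I increases the component count from 1 to 2, so I is a cut vertex.
By contrast removing G leaves 1 component; it is not a cut vertex. No other vertex is a cut vertex either.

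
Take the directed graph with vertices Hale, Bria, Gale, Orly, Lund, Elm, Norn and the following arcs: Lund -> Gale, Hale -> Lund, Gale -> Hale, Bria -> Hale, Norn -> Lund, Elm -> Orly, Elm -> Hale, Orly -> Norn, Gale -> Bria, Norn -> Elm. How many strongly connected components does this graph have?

{Bria, Gale, Hale, Lund} are all mutually reachable — one SCC of size 4.
{Elm, Norn, Orly} are all mutually reachable — one SCC of size 3.
That gives 2 strongly connected components.

2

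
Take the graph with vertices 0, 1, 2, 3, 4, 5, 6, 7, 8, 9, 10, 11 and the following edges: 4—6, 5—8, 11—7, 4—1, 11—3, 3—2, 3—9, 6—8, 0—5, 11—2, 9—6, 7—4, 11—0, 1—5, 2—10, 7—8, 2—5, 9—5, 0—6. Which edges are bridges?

10-2

The edges on the cycle 11-7-4-1-5-0-11 are not bridges since each lies on that cycle.
But removing 2—10 disconnects 2 from 10 — this is a bridge.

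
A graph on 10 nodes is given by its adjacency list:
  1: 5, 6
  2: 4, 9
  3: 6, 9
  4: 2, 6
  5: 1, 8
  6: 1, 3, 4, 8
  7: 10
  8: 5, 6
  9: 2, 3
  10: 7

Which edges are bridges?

10-7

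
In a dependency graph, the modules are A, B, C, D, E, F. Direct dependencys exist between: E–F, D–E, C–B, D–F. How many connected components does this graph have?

3

A is isolated — a component by itself.
Starting from B we can reach B, C. That is one component of size 2.
Starting from D we can reach D, E, F. That is one component of size 3.
Total: 3 components.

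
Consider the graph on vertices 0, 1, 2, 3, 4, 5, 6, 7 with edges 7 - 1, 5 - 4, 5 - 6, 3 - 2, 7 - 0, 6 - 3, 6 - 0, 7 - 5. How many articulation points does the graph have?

4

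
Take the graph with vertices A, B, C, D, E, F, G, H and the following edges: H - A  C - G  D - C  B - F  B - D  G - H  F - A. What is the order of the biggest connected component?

7

E is isolated — a component by itself.
Starting from A we can reach A, B, C, D, F, G, H. That is one component of size 7.
The largest has 7 vertices.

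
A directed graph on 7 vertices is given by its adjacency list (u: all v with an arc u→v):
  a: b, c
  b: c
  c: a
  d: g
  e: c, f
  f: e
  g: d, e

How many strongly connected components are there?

3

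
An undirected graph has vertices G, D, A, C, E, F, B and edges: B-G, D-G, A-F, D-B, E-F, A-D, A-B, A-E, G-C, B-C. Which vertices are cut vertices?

Removing A increases the component count from 1 to 2, so A is a cut vertex.
By contrast removing F leaves 1 component; it is not a cut vertex. No other vertex is a cut vertex either.

A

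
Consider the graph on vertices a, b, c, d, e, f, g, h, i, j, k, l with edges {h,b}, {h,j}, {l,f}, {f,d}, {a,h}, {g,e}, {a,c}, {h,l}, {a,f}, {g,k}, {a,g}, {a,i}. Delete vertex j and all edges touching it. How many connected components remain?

1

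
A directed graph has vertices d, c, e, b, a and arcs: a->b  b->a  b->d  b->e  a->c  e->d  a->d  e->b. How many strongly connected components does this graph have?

{a, b, e} are all mutually reachable — one SCC of size 3.
{c} is an SCC by itself.
{d} is an SCC by itself.
That gives 3 strongly connected components.

3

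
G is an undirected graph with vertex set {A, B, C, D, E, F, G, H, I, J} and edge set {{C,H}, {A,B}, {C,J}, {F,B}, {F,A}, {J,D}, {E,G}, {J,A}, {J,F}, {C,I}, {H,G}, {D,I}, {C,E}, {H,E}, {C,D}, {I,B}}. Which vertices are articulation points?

Removing C increases the component count from 1 to 2, so C is a cut vertex.
By contrast removing B leaves 1 component; it is not a cut vertex. No other vertex is a cut vertex either.

C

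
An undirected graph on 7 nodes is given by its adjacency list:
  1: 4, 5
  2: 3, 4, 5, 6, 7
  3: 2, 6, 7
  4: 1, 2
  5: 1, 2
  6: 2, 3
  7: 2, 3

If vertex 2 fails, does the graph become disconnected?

Yes

Deleting 2 raises the number of components from 1 to 2, so 2 is a cut vertex.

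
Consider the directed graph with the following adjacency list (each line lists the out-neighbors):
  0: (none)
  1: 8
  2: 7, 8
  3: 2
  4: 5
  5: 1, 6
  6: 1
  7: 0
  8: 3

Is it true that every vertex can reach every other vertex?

There is no directed path from 8 to 6, so the graph is not strongly connected.

No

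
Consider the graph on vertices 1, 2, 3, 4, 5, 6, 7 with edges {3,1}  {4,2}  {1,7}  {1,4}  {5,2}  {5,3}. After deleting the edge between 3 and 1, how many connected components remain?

3 and 1 are still connected via 3-5-2-4-1, so the component count stays at 2.

2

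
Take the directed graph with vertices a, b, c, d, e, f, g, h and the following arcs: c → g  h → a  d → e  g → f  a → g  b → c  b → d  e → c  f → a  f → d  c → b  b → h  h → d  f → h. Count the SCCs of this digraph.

1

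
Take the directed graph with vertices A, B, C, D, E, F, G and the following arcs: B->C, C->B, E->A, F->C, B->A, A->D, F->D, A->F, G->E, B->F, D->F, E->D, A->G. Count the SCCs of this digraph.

{A, B, C, D, E, F, G} are all mutually reachable — one SCC of size 7.
That gives 1 strongly connected component.

1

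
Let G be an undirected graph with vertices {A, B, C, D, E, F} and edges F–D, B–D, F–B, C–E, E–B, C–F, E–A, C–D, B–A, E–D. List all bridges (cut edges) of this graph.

none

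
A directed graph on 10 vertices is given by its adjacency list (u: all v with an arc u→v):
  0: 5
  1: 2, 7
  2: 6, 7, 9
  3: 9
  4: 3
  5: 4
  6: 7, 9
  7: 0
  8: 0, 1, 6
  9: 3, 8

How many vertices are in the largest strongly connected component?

10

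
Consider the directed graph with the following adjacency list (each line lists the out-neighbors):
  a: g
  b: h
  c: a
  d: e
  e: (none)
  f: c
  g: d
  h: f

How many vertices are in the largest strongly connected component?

{d} is an SCC by itself.
{f} is an SCC by itself.
{c} is an SCC by itself.
{a} is an SCC by itself.
{h} is an SCC by itself.
(and 3 more singleton SCCs)
The largest has 1 vertex.

1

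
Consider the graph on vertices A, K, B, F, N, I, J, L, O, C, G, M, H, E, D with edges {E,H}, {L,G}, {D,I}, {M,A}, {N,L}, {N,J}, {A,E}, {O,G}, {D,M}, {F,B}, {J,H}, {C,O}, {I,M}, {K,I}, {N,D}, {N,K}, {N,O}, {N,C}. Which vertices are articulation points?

Removing N increases the component count from 2 to 3, so N is a cut vertex.
By contrast removing G leaves 2 components; it is not a cut vertex. No other vertex is a cut vertex either.

N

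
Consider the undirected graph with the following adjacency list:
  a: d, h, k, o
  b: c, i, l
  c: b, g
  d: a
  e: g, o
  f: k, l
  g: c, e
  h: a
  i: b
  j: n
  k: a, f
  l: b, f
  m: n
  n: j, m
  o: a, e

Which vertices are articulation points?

a, b, n

Removing a increases the component count from 2 to 4, so a is a cut vertex.
Removing b increases the component count from 2 to 3, so b is a cut vertex.
Removing n increases the component count from 2 to 3, so n is a cut vertex.
By contrast removing e leaves 2 components; it is not a cut vertex. No other vertex is a cut vertex either.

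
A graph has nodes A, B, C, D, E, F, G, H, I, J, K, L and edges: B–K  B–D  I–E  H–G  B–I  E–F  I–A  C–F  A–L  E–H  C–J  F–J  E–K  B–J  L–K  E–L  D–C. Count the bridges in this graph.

2

The edges on the cycle I-A-L-E-I are not bridges since each lies on that cycle.
But removing H–G disconnects H from G; removing H–E disconnects H from E — these are bridges.
That makes 2 bridges.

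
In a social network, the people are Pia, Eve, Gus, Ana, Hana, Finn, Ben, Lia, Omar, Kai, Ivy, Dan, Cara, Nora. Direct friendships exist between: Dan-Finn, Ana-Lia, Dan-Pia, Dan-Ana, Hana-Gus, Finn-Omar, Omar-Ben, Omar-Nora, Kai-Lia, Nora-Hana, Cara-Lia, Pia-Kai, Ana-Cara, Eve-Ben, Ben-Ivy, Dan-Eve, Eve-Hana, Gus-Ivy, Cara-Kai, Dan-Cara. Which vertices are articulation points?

Dan

Removing Dan increases the component count from 1 to 2, so Dan is a cut vertex.
By contrast removing Nora leaves 1 component; it is not a cut vertex. No other vertex is a cut vertex either.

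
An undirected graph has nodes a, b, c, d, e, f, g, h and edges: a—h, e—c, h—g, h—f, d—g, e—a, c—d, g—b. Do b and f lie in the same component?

Yes

From b we can reach a, b, c, d, e, f, g, h, which includes f.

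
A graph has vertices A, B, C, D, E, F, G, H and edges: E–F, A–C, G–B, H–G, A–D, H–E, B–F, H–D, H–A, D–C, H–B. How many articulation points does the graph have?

1

Removing H increases the component count from 1 to 2, so H is a cut vertex.
By contrast removing E leaves 1 component; it is not a cut vertex. No other vertex is a cut vertex either.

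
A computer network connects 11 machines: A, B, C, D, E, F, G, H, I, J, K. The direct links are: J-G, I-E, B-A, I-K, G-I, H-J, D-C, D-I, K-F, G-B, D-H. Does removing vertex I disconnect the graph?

Yes

Deleting I raises the number of components from 1 to 3, so I is a cut vertex.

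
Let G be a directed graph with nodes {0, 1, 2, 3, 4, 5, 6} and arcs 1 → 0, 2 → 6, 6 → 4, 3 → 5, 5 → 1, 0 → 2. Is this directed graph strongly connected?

No

There is no directed path from 5 to 3, so the graph is not strongly connected.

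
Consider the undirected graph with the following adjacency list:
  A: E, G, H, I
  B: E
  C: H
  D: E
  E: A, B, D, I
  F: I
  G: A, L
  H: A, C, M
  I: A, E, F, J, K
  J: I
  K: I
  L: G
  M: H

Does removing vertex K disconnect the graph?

No

Deleting K leaves 1 component (was 1), so K is not a cut vertex.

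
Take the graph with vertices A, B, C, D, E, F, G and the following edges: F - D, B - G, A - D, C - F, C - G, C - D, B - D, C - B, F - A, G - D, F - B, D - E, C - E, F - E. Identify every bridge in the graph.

none

The edges on the cycle C-F-B-G-C are not bridges since each lies on that cycle.
Every edge lies on some cycle, so there are no bridges.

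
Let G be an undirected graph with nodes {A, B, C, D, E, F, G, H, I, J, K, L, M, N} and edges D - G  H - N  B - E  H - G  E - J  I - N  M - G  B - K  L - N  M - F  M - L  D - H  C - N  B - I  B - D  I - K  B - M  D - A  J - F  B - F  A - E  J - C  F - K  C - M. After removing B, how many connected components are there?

1

With B gone, the remaining components are: {A, C, D, E, F, G, H, I, J, K, L, M, N}.
That is 1 component.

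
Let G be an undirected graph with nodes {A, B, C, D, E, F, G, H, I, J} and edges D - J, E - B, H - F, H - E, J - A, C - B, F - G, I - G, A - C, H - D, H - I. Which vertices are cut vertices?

H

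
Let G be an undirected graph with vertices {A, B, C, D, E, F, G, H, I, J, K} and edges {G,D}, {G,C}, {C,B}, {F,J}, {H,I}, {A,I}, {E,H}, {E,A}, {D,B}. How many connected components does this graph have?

K is isolated — a component by itself.
Starting from F we can reach F, J. That is one component of size 2.
Starting from B we can reach B, C, D, G. That is one component of size 4.
Starting from A we can reach A, E, H, I. That is one component of size 4.
Total: 4 components.

4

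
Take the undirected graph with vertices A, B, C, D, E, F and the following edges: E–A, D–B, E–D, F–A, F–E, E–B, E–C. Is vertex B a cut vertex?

No

Deleting B leaves 1 component (was 1) (its neighbors D, E remain connected to each other), so B is not a cut vertex.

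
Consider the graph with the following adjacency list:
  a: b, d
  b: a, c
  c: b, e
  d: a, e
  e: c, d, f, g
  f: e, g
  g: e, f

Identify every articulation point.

Removing e increases the component count from 1 to 2, so e is a cut vertex.
By contrast removing b leaves 1 component; it is not a cut vertex. No other vertex is a cut vertex either.

e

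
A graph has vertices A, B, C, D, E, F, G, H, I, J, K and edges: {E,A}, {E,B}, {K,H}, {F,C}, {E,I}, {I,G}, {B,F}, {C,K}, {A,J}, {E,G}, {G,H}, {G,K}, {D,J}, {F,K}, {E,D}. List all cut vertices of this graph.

E

Removing E increases the component count from 1 to 2, so E is a cut vertex.
By contrast removing I leaves 1 component; it is not a cut vertex. No other vertex is a cut vertex either.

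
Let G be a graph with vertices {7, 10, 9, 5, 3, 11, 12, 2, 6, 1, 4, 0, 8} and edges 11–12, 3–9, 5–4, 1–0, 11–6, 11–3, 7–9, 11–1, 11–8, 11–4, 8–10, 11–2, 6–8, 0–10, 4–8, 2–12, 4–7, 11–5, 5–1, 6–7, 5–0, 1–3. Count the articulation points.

Removing 11 increases the component count from 1 to 2, so 11 is a cut vertex.
By contrast removing 7 leaves 1 component; it is not a cut vertex. No other vertex is a cut vertex either.

1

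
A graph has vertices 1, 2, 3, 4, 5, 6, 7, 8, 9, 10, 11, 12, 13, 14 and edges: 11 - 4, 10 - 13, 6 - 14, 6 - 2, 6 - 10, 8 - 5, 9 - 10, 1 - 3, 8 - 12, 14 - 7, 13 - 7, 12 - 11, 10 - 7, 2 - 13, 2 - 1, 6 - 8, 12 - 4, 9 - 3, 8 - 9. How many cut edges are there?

2

The edges on the cycle 6-8-9-3-1-2-6 are not bridges since each lies on that cycle.
But removing 8 - 5 disconnects 8 from 5; removing 12 - 8 disconnects 12 from 8 — these are bridges.
That makes 2 bridges.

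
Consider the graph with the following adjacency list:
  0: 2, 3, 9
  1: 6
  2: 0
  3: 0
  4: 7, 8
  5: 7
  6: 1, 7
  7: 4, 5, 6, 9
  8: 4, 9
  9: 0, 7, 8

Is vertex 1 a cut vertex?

Deleting 1 leaves 1 component (was 1), so 1 is not a cut vertex.

No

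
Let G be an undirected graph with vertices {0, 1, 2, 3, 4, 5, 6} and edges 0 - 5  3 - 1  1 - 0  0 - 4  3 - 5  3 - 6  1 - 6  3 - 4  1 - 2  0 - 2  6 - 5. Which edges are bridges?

none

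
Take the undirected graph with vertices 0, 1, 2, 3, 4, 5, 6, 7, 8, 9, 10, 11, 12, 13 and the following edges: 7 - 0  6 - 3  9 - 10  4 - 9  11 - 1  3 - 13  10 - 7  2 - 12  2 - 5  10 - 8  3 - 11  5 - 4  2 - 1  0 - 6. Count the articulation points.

3

Removing 2 increases the component count from 1 to 2, so 2 is a cut vertex.
Removing 3 increases the component count from 1 to 2, so 3 is a cut vertex.
Removing 10 increases the component count from 1 to 2, so 10 is a cut vertex.
By contrast removing 4 leaves 1 component; it is not a cut vertex. No other vertex is a cut vertex either.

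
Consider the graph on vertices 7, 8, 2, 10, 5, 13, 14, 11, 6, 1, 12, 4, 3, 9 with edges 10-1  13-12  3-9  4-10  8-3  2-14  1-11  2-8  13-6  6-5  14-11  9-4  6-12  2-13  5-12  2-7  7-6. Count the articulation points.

Removing 2 increases the component count from 1 to 2, so 2 is a cut vertex.
By contrast removing 14 leaves 1 component; it is not a cut vertex. No other vertex is a cut vertex either.

1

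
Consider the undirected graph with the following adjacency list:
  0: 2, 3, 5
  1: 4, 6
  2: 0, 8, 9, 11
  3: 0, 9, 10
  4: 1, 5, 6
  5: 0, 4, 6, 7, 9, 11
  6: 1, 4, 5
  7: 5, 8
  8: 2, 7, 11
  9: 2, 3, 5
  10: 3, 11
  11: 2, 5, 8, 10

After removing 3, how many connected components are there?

1

With 3 gone, the remaining components are: {0, 1, 2, 4, 5, 6, 7, 8, 9, 10, 11}.
That is 1 component.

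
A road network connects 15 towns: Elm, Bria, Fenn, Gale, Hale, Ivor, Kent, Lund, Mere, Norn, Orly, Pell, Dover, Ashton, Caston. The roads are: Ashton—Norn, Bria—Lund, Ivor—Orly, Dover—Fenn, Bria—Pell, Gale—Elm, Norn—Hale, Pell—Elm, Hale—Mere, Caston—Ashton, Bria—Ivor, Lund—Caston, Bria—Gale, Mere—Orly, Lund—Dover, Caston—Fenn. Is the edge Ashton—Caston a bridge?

No

After removing Ashton—Caston, the path Ashton-Norn-Hale-Mere-Orly-Ivor-Bria-Lund-Caston still connects them, so the edge is not a bridge.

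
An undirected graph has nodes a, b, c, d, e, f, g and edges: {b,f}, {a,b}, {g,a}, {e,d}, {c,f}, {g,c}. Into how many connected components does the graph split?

2

Starting from d we can reach d, e. That is one component of size 2.
Starting from a we can reach a, b, c, f, g. That is one component of size 5.
Total: 2 components.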